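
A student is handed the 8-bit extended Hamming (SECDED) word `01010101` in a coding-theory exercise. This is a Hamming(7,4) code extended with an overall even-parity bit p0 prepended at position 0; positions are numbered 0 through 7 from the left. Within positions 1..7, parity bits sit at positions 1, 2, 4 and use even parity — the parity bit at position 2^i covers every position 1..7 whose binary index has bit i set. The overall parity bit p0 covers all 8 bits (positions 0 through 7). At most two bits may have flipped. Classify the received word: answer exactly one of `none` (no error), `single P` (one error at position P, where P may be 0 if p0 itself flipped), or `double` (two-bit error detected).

none

s1: b1⊕b3⊕b5⊕b7 = 1⊕1⊕1⊕1 = 0
s2: b2⊕b3⊕b6⊕b7 = 0⊕1⊕0⊕1 = 0
s4: b4⊕b5⊕b6⊕b7 = 0⊕1⊕0⊕1 = 0
Syndrome (s4...s1) = 000 → position 0 (no error).
Overall parity (XOR of all 8 bits, including p0): 0⊕1⊕0⊕1⊕0⊕1⊕0⊕1 = 0
Overall=0, syndrome position=0 → no error.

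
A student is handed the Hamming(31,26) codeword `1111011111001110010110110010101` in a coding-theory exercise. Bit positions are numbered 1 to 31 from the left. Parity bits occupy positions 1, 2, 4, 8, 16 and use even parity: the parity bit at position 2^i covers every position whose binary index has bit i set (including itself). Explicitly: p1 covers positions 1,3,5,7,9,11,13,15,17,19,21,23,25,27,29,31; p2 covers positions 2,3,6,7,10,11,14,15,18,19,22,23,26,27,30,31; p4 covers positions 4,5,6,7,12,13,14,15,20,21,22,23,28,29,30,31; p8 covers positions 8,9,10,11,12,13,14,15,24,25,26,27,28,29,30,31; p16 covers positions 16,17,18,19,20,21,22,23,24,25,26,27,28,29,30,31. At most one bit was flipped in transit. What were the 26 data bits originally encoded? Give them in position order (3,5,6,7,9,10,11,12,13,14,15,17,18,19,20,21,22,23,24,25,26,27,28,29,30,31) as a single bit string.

s1: b1⊕b3⊕b5⊕b7⊕b9⊕b11⊕b13⊕b15⊕b17⊕b19⊕b21⊕b23⊕b25⊕b27⊕b29⊕b31 = 1⊕1⊕0⊕1⊕1⊕0⊕1⊕1⊕0⊕0⊕1⊕1⊕0⊕1⊕1⊕1 = 1
s2: b2⊕b3⊕b6⊕b7⊕b10⊕b11⊕b14⊕b15⊕b18⊕b19⊕b22⊕b23⊕b26⊕b27⊕b30⊕b31 = 1⊕1⊕1⊕1⊕1⊕0⊕1⊕1⊕1⊕0⊕0⊕1⊕0⊕1⊕0⊕1 = 1
s4: b4⊕b5⊕b6⊕b7⊕b12⊕b13⊕b14⊕b15⊕b20⊕b21⊕b22⊕b23⊕b28⊕b29⊕b30⊕b31 = 1⊕0⊕1⊕1⊕0⊕1⊕1⊕1⊕1⊕1⊕0⊕1⊕0⊕1⊕0⊕1 = 1
s8: b8⊕b9⊕b10⊕b11⊕b12⊕b13⊕b14⊕b15⊕b24⊕b25⊕b26⊕b27⊕b28⊕b29⊕b30⊕b31 = 1⊕1⊕1⊕0⊕0⊕1⊕1⊕1⊕1⊕0⊕0⊕1⊕0⊕1⊕0⊕1 = 0
s16: b16⊕b17⊕b18⊕b19⊕b20⊕b21⊕b22⊕b23⊕b24⊕b25⊕b26⊕b27⊕b28⊕b29⊕b30⊕b31 = 0⊕0⊕1⊕0⊕1⊕1⊕0⊕1⊕1⊕0⊕0⊕1⊕0⊕1⊕0⊕1 = 0
Syndrome (s16...s1) = 00111 → position 7.
Flip bit 7: corrected codeword = 1111010111001110010110110010101
Data bits at positions 3,5,6,7,9,10,11,12,13,14,15,17,18,19,20,21,22,23,24,25,26,27,28,29,30,31: 10101100111010110110010101

10101100111010110110010101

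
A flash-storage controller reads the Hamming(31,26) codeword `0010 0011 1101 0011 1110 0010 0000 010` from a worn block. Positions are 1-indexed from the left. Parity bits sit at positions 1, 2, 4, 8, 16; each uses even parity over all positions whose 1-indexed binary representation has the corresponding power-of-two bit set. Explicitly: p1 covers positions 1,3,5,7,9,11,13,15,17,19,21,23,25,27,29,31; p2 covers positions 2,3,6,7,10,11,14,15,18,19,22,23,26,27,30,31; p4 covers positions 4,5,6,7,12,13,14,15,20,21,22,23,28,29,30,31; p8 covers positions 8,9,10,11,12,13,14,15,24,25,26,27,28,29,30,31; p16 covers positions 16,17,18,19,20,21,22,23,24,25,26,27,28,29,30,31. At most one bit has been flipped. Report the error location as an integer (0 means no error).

5

s1: b1⊕b3⊕b5⊕b7⊕b9⊕b11⊕b13⊕b15⊕b17⊕b19⊕b21⊕b23⊕b25⊕b27⊕b29⊕b31 = 0⊕1⊕0⊕1⊕1⊕0⊕0⊕1⊕1⊕1⊕0⊕1⊕0⊕0⊕0⊕0 = 1
s2: b2⊕b3⊕b6⊕b7⊕b10⊕b11⊕b14⊕b15⊕b18⊕b19⊕b22⊕b23⊕b26⊕b27⊕b30⊕b31 = 0⊕1⊕0⊕1⊕1⊕0⊕0⊕1⊕1⊕1⊕0⊕1⊕0⊕0⊕1⊕0 = 0
s4: b4⊕b5⊕b6⊕b7⊕b12⊕b13⊕b14⊕b15⊕b20⊕b21⊕b22⊕b23⊕b28⊕b29⊕b30⊕b31 = 0⊕0⊕0⊕1⊕1⊕0⊕0⊕1⊕0⊕0⊕0⊕1⊕0⊕0⊕1⊕0 = 1
s8: b8⊕b9⊕b10⊕b11⊕b12⊕b13⊕b14⊕b15⊕b24⊕b25⊕b26⊕b27⊕b28⊕b29⊕b30⊕b31 = 1⊕1⊕1⊕0⊕1⊕0⊕0⊕1⊕0⊕0⊕0⊕0⊕0⊕0⊕1⊕0 = 0
s16: b16⊕b17⊕b18⊕b19⊕b20⊕b21⊕b22⊕b23⊕b24⊕b25⊕b26⊕b27⊕b28⊕b29⊕b30⊕b31 = 1⊕1⊕1⊕1⊕0⊕0⊕0⊕1⊕0⊕0⊕0⊕0⊕0⊕0⊕1⊕0 = 0
Syndrome (s16...s1) = 00101 → position 5.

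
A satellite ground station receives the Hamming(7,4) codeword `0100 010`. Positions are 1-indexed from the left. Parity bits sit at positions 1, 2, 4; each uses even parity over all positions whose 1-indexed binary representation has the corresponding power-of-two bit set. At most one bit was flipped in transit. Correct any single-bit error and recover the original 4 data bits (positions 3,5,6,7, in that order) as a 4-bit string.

s1: b1⊕b3⊕b5⊕b7 = 0⊕0⊕0⊕0 = 0
s2: b2⊕b3⊕b6⊕b7 = 1⊕0⊕1⊕0 = 0
s4: b4⊕b5⊕b6⊕b7 = 0⊕0⊕1⊕0 = 1
Syndrome (s4...s1) = 100 → position 4.
Flip bit 4: corrected codeword = 0101010
Data bits at positions 3,5,6,7: 0010

0010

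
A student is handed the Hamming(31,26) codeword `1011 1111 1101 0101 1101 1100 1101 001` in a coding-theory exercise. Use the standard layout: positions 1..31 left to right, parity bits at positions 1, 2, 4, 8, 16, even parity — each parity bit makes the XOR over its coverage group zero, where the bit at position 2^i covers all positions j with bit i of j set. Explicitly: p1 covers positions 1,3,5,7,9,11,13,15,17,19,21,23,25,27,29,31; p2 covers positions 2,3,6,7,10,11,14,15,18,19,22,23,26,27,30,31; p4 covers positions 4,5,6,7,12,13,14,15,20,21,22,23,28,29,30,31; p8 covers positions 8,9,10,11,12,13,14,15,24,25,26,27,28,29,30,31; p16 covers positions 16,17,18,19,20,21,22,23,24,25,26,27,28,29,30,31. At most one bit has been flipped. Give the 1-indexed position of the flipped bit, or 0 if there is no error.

s1: b1⊕b3⊕b5⊕b7⊕b9⊕b11⊕b13⊕b15⊕b17⊕b19⊕b21⊕b23⊕b25⊕b27⊕b29⊕b31 = 1⊕1⊕1⊕1⊕1⊕0⊕0⊕0⊕1⊕0⊕1⊕0⊕1⊕0⊕0⊕1 = 1
s2: b2⊕b3⊕b6⊕b7⊕b10⊕b11⊕b14⊕b15⊕b18⊕b19⊕b22⊕b23⊕b26⊕b27⊕b30⊕b31 = 0⊕1⊕1⊕1⊕1⊕0⊕1⊕0⊕1⊕0⊕1⊕0⊕1⊕0⊕0⊕1 = 1
s4: b4⊕b5⊕b6⊕b7⊕b12⊕b13⊕b14⊕b15⊕b20⊕b21⊕b22⊕b23⊕b28⊕b29⊕b30⊕b31 = 1⊕1⊕1⊕1⊕1⊕0⊕1⊕0⊕1⊕1⊕1⊕0⊕1⊕0⊕0⊕1 = 1
s8: b8⊕b9⊕b10⊕b11⊕b12⊕b13⊕b14⊕b15⊕b24⊕b25⊕b26⊕b27⊕b28⊕b29⊕b30⊕b31 = 1⊕1⊕1⊕0⊕1⊕0⊕1⊕0⊕0⊕1⊕1⊕0⊕1⊕0⊕0⊕1 = 1
s16: b16⊕b17⊕b18⊕b19⊕b20⊕b21⊕b22⊕b23⊕b24⊕b25⊕b26⊕b27⊕b28⊕b29⊕b30⊕b31 = 1⊕1⊕1⊕0⊕1⊕1⊕1⊕0⊕0⊕1⊕1⊕0⊕1⊕0⊕0⊕1 = 0
Syndrome (s16...s1) = 01111 → position 15.

15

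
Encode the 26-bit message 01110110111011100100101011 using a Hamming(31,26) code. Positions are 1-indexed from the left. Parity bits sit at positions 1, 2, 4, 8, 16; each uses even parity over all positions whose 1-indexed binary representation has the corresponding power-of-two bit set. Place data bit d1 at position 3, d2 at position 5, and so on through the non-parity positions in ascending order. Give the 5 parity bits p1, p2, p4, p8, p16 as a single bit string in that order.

Place data bits at non-power-of-two positions: b3=0, b5=1, b6=1, b7=1, b9=0, b10=1, b11=1, b12=0, b13=1, b14=1, b15=1, b17=0, b18=1, b19=1, b20=1, b21=0, b22=0, b23=1, b24=0, b25=0, b26=1, b27=0, b28=1, b29=0, b30=1, b31=1.
p1 = XOR of data positions {3,5,7,9,11,13,15,17,19,21,23,25,27,29,31} = 0⊕1⊕1⊕0⊕1⊕1⊕1⊕0⊕1⊕0⊕1⊕0⊕0⊕0⊕1 = 0
p2 = XOR of data positions {3,6,7,10,11,14,15,18,19,22,23,26,27,30,31} = 0⊕1⊕1⊕1⊕1⊕1⊕1⊕1⊕1⊕0⊕1⊕1⊕0⊕1⊕1 = 0
p4 = XOR of data positions {5,6,7,12,13,14,15,20,21,22,23,28,29,30,31} = 1⊕1⊕1⊕0⊕1⊕1⊕1⊕1⊕0⊕0⊕1⊕1⊕0⊕1⊕1 = 1
p8 = XOR of data positions {9,10,11,12,13,14,15,24,25,26,27,28,29,30,31} = 0⊕1⊕1⊕0⊕1⊕1⊕1⊕0⊕0⊕1⊕0⊕1⊕0⊕1⊕1 = 1
p16 = XOR of data positions {17,18,19,20,21,22,23,24,25,26,27,28,29,30,31} = 0⊕1⊕1⊕1⊕0⊕0⊕1⊕0⊕0⊕1⊕0⊕1⊕0⊕1⊕1 = 0
Parity bits p1,p2,p4,p8,p16 = 00110

00110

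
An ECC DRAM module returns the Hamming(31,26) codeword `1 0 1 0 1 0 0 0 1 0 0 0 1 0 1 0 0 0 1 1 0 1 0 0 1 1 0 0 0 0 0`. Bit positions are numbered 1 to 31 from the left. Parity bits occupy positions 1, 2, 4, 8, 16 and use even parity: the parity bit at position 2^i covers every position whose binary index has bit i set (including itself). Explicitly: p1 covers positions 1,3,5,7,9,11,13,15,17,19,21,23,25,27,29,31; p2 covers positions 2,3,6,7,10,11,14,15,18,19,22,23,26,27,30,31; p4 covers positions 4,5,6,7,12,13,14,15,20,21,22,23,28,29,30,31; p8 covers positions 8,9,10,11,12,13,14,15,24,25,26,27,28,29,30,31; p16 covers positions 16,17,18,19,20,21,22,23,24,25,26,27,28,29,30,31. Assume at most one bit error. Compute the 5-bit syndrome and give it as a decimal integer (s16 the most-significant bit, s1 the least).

30

s1: b1⊕b3⊕b5⊕b7⊕b9⊕b11⊕b13⊕b15⊕b17⊕b19⊕b21⊕b23⊕b25⊕b27⊕b29⊕b31 = 1⊕1⊕1⊕0⊕1⊕0⊕1⊕1⊕0⊕1⊕0⊕0⊕1⊕0⊕0⊕0 = 0
s2: b2⊕b3⊕b6⊕b7⊕b10⊕b11⊕b14⊕b15⊕b18⊕b19⊕b22⊕b23⊕b26⊕b27⊕b30⊕b31 = 0⊕1⊕0⊕0⊕0⊕0⊕0⊕1⊕0⊕1⊕1⊕0⊕1⊕0⊕0⊕0 = 1
s4: b4⊕b5⊕b6⊕b7⊕b12⊕b13⊕b14⊕b15⊕b20⊕b21⊕b22⊕b23⊕b28⊕b29⊕b30⊕b31 = 0⊕1⊕0⊕0⊕0⊕1⊕0⊕1⊕1⊕0⊕1⊕0⊕0⊕0⊕0⊕0 = 1
s8: b8⊕b9⊕b10⊕b11⊕b12⊕b13⊕b14⊕b15⊕b24⊕b25⊕b26⊕b27⊕b28⊕b29⊕b30⊕b31 = 0⊕1⊕0⊕0⊕0⊕1⊕0⊕1⊕0⊕1⊕1⊕0⊕0⊕0⊕0⊕0 = 1
s16: b16⊕b17⊕b18⊕b19⊕b20⊕b21⊕b22⊕b23⊕b24⊕b25⊕b26⊕b27⊕b28⊕b29⊕b30⊕b31 = 0⊕0⊕0⊕1⊕1⊕0⊕1⊕0⊕0⊕1⊕1⊕0⊕0⊕0⊕0⊕0 = 1
Syndrome (s16...s1) = 11110 → position 30.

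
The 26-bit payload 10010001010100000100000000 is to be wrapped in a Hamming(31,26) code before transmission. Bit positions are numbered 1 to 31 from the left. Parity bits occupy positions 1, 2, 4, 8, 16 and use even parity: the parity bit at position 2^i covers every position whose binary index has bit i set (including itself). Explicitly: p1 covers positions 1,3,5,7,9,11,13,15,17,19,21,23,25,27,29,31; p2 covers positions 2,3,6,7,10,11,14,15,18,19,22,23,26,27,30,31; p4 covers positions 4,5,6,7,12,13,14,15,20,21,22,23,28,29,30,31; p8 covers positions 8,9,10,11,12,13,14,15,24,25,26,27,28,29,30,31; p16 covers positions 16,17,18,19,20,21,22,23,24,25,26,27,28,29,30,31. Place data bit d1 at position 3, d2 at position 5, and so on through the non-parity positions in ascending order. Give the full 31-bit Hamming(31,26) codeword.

Place data bits at non-power-of-two positions: b3=1, b5=0, b6=0, b7=1, b9=0, b10=0, b11=0, b12=1, b13=0, b14=1, b15=0, b17=1, b18=0, b19=0, b20=0, b21=0, b22=0, b23=1, b24=0, b25=0, b26=0, b27=0, b28=0, b29=0, b30=0, b31=0.
p1 = XOR of data positions {3,5,7,9,11,13,15,17,19,21,23,25,27,29,31} = 1⊕0⊕1⊕0⊕0⊕0⊕0⊕1⊕0⊕0⊕1⊕0⊕0⊕0⊕0 = 0
p2 = XOR of data positions {3,6,7,10,11,14,15,18,19,22,23,26,27,30,31} = 1⊕0⊕1⊕0⊕0⊕1⊕0⊕0⊕0⊕0⊕1⊕0⊕0⊕0⊕0 = 0
p4 = XOR of data positions {5,6,7,12,13,14,15,20,21,22,23,28,29,30,31} = 0⊕0⊕1⊕1⊕0⊕1⊕0⊕0⊕0⊕0⊕1⊕0⊕0⊕0⊕0 = 0
p8 = XOR of data positions {9,10,11,12,13,14,15,24,25,26,27,28,29,30,31} = 0⊕0⊕0⊕1⊕0⊕1⊕0⊕0⊕0⊕0⊕0⊕0⊕0⊕0⊕0 = 0
p16 = XOR of data positions {17,18,19,20,21,22,23,24,25,26,27,28,29,30,31} = 1⊕0⊕0⊕0⊕0⊕0⊕1⊕0⊕0⊕0⊕0⊕0⊕0⊕0⊕0 = 0
Codeword b1..b31 = 0010001000010100100000100000000

0010001000010100100000100000000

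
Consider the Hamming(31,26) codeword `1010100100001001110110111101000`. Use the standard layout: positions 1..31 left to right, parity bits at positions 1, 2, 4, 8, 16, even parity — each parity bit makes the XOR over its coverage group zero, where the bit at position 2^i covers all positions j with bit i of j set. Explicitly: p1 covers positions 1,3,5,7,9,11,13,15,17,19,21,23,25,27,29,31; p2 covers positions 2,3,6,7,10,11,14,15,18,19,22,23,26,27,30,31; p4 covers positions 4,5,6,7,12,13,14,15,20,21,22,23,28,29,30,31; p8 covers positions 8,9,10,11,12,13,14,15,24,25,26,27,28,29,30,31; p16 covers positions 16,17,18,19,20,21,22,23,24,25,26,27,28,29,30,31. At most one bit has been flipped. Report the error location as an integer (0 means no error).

s1: b1⊕b3⊕b5⊕b7⊕b9⊕b11⊕b13⊕b15⊕b17⊕b19⊕b21⊕b23⊕b25⊕b27⊕b29⊕b31 = 1⊕1⊕1⊕0⊕0⊕0⊕1⊕0⊕1⊕0⊕1⊕1⊕1⊕0⊕0⊕0 = 0
s2: b2⊕b3⊕b6⊕b7⊕b10⊕b11⊕b14⊕b15⊕b18⊕b19⊕b22⊕b23⊕b26⊕b27⊕b30⊕b31 = 0⊕1⊕0⊕0⊕0⊕0⊕0⊕0⊕1⊕0⊕0⊕1⊕1⊕0⊕0⊕0 = 0
s4: b4⊕b5⊕b6⊕b7⊕b12⊕b13⊕b14⊕b15⊕b20⊕b21⊕b22⊕b23⊕b28⊕b29⊕b30⊕b31 = 0⊕1⊕0⊕0⊕0⊕1⊕0⊕0⊕1⊕1⊕0⊕1⊕1⊕0⊕0⊕0 = 0
s8: b8⊕b9⊕b10⊕b11⊕b12⊕b13⊕b14⊕b15⊕b24⊕b25⊕b26⊕b27⊕b28⊕b29⊕b30⊕b31 = 1⊕0⊕0⊕0⊕0⊕1⊕0⊕0⊕1⊕1⊕1⊕0⊕1⊕0⊕0⊕0 = 0
s16: b16⊕b17⊕b18⊕b19⊕b20⊕b21⊕b22⊕b23⊕b24⊕b25⊕b26⊕b27⊕b28⊕b29⊕b30⊕b31 = 1⊕1⊕1⊕0⊕1⊕1⊕0⊕1⊕1⊕1⊕1⊕0⊕1⊕0⊕0⊕0 = 0
Syndrome (s16...s1) = 00000 → position 0 (no error).

0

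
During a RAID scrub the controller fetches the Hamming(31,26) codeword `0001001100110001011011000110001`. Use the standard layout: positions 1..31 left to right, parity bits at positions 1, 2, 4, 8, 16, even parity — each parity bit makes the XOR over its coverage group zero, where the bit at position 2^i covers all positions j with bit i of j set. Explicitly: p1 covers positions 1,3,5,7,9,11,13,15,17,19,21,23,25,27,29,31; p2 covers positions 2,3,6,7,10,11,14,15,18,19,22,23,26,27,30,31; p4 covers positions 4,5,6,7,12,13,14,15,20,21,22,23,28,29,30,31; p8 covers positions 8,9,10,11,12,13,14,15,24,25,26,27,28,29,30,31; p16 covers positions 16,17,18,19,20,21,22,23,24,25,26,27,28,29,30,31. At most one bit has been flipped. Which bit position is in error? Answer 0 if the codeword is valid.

s1: b1⊕b3⊕b5⊕b7⊕b9⊕b11⊕b13⊕b15⊕b17⊕b19⊕b21⊕b23⊕b25⊕b27⊕b29⊕b31 = 0⊕0⊕0⊕1⊕0⊕1⊕0⊕0⊕0⊕1⊕1⊕0⊕0⊕1⊕0⊕1 = 0
s2: b2⊕b3⊕b6⊕b7⊕b10⊕b11⊕b14⊕b15⊕b18⊕b19⊕b22⊕b23⊕b26⊕b27⊕b30⊕b31 = 0⊕0⊕0⊕1⊕0⊕1⊕0⊕0⊕1⊕1⊕1⊕0⊕1⊕1⊕0⊕1 = 0
s4: b4⊕b5⊕b6⊕b7⊕b12⊕b13⊕b14⊕b15⊕b20⊕b21⊕b22⊕b23⊕b28⊕b29⊕b30⊕b31 = 1⊕0⊕0⊕1⊕1⊕0⊕0⊕0⊕0⊕1⊕1⊕0⊕0⊕0⊕0⊕1 = 0
s8: b8⊕b9⊕b10⊕b11⊕b12⊕b13⊕b14⊕b15⊕b24⊕b25⊕b26⊕b27⊕b28⊕b29⊕b30⊕b31 = 1⊕0⊕0⊕1⊕1⊕0⊕0⊕0⊕0⊕0⊕1⊕1⊕0⊕0⊕0⊕1 = 0
s16: b16⊕b17⊕b18⊕b19⊕b20⊕b21⊕b22⊕b23⊕b24⊕b25⊕b26⊕b27⊕b28⊕b29⊕b30⊕b31 = 1⊕0⊕1⊕1⊕0⊕1⊕1⊕0⊕0⊕0⊕1⊕1⊕0⊕0⊕0⊕1 = 0
Syndrome (s16...s1) = 00000 → position 0 (no error).

0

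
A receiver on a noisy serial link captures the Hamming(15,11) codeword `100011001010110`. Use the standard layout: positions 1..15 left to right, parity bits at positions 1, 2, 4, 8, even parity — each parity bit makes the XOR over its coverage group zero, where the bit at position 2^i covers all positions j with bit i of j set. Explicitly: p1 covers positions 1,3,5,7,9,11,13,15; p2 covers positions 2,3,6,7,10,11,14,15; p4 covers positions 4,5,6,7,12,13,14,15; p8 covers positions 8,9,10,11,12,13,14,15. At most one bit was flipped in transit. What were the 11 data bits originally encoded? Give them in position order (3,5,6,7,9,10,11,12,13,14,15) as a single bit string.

s1: b1⊕b3⊕b5⊕b7⊕b9⊕b11⊕b13⊕b15 = 1⊕0⊕1⊕0⊕1⊕1⊕1⊕0 = 1
s2: b2⊕b3⊕b6⊕b7⊕b10⊕b11⊕b14⊕b15 = 0⊕0⊕1⊕0⊕0⊕1⊕1⊕0 = 1
s4: b4⊕b5⊕b6⊕b7⊕b12⊕b13⊕b14⊕b15 = 0⊕1⊕1⊕0⊕0⊕1⊕1⊕0 = 0
s8: b8⊕b9⊕b10⊕b11⊕b12⊕b13⊕b14⊕b15 = 0⊕1⊕0⊕1⊕0⊕1⊕1⊕0 = 0
Syndrome (s8...s1) = 0011 → position 3.
Flip bit 3: corrected codeword = 101011001010110
Data bits at positions 3,5,6,7,9,10,11,12,13,14,15: 11101010110

11101010110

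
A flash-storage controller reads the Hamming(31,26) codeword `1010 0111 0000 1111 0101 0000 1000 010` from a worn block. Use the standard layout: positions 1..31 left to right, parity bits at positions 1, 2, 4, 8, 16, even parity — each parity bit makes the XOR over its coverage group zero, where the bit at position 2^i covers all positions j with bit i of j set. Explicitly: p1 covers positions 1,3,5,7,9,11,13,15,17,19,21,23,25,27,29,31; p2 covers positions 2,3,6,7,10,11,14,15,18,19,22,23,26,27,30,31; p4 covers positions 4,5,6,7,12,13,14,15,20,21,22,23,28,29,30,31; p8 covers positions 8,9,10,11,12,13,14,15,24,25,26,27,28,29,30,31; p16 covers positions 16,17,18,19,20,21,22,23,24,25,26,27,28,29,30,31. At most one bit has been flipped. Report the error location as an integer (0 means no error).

22

s1: b1⊕b3⊕b5⊕b7⊕b9⊕b11⊕b13⊕b15⊕b17⊕b19⊕b21⊕b23⊕b25⊕b27⊕b29⊕b31 = 1⊕1⊕0⊕1⊕0⊕0⊕1⊕1⊕0⊕0⊕0⊕0⊕1⊕0⊕0⊕0 = 0
s2: b2⊕b3⊕b6⊕b7⊕b10⊕b11⊕b14⊕b15⊕b18⊕b19⊕b22⊕b23⊕b26⊕b27⊕b30⊕b31 = 0⊕1⊕1⊕1⊕0⊕0⊕1⊕1⊕1⊕0⊕0⊕0⊕0⊕0⊕1⊕0 = 1
s4: b4⊕b5⊕b6⊕b7⊕b12⊕b13⊕b14⊕b15⊕b20⊕b21⊕b22⊕b23⊕b28⊕b29⊕b30⊕b31 = 0⊕0⊕1⊕1⊕0⊕1⊕1⊕1⊕1⊕0⊕0⊕0⊕0⊕0⊕1⊕0 = 1
s8: b8⊕b9⊕b10⊕b11⊕b12⊕b13⊕b14⊕b15⊕b24⊕b25⊕b26⊕b27⊕b28⊕b29⊕b30⊕b31 = 1⊕0⊕0⊕0⊕0⊕1⊕1⊕1⊕0⊕1⊕0⊕0⊕0⊕0⊕1⊕0 = 0
s16: b16⊕b17⊕b18⊕b19⊕b20⊕b21⊕b22⊕b23⊕b24⊕b25⊕b26⊕b27⊕b28⊕b29⊕b30⊕b31 = 1⊕0⊕1⊕0⊕1⊕0⊕0⊕0⊕0⊕1⊕0⊕0⊕0⊕0⊕1⊕0 = 1
Syndrome (s16...s1) = 10110 → position 22.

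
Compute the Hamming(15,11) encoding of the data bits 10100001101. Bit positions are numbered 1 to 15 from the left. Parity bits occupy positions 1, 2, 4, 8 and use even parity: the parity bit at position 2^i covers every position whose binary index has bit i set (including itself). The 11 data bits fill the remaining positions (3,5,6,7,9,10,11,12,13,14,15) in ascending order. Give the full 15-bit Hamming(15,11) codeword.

111001010001101

Place data bits at non-power-of-two positions: b3=1, b5=0, b6=1, b7=0, b9=0, b10=0, b11=0, b12=1, b13=1, b14=0, b15=1.
p1 = XOR of data positions {3,5,7,9,11,13,15} = 1⊕0⊕0⊕0⊕0⊕1⊕1 = 1
p2 = XOR of data positions {3,6,7,10,11,14,15} = 1⊕1⊕0⊕0⊕0⊕0⊕1 = 1
p4 = XOR of data positions {5,6,7,12,13,14,15} = 0⊕1⊕0⊕1⊕1⊕0⊕1 = 0
p8 = XOR of data positions {9,10,11,12,13,14,15} = 0⊕0⊕0⊕1⊕1⊕0⊕1 = 1
Codeword b1..b15 = 111001010001101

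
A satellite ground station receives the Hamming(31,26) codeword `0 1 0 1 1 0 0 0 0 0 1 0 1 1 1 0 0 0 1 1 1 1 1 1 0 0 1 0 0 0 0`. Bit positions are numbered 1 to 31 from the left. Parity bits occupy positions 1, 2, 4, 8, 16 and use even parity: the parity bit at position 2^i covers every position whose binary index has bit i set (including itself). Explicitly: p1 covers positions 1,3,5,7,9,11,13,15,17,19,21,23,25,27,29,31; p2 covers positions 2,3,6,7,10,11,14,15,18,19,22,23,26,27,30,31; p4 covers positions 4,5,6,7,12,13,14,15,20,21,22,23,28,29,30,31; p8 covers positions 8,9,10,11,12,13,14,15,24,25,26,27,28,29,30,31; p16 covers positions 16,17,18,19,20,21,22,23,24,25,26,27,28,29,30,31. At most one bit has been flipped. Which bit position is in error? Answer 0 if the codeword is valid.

s1: b1⊕b3⊕b5⊕b7⊕b9⊕b11⊕b13⊕b15⊕b17⊕b19⊕b21⊕b23⊕b25⊕b27⊕b29⊕b31 = 0⊕0⊕1⊕0⊕0⊕1⊕1⊕1⊕0⊕1⊕1⊕1⊕0⊕1⊕0⊕0 = 0
s2: b2⊕b3⊕b6⊕b7⊕b10⊕b11⊕b14⊕b15⊕b18⊕b19⊕b22⊕b23⊕b26⊕b27⊕b30⊕b31 = 1⊕0⊕0⊕0⊕0⊕1⊕1⊕1⊕0⊕1⊕1⊕1⊕0⊕1⊕0⊕0 = 0
s4: b4⊕b5⊕b6⊕b7⊕b12⊕b13⊕b14⊕b15⊕b20⊕b21⊕b22⊕b23⊕b28⊕b29⊕b30⊕b31 = 1⊕1⊕0⊕0⊕0⊕1⊕1⊕1⊕1⊕1⊕1⊕1⊕0⊕0⊕0⊕0 = 1
s8: b8⊕b9⊕b10⊕b11⊕b12⊕b13⊕b14⊕b15⊕b24⊕b25⊕b26⊕b27⊕b28⊕b29⊕b30⊕b31 = 0⊕0⊕0⊕1⊕0⊕1⊕1⊕1⊕1⊕0⊕0⊕1⊕0⊕0⊕0⊕0 = 0
s16: b16⊕b17⊕b18⊕b19⊕b20⊕b21⊕b22⊕b23⊕b24⊕b25⊕b26⊕b27⊕b28⊕b29⊕b30⊕b31 = 0⊕0⊕0⊕1⊕1⊕1⊕1⊕1⊕1⊕0⊕0⊕1⊕0⊕0⊕0⊕0 = 1
Syndrome (s16...s1) = 10100 → position 20.

20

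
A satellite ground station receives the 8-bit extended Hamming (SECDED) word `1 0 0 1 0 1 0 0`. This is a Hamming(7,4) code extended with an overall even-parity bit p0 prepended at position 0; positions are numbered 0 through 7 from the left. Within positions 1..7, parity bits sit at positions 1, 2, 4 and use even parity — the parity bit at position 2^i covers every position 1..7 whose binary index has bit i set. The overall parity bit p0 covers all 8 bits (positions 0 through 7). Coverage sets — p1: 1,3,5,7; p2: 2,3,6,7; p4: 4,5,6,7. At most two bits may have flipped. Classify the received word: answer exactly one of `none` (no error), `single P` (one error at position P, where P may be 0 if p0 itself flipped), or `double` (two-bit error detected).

single 6

s1: b1⊕b3⊕b5⊕b7 = 0⊕1⊕1⊕0 = 0
s2: b2⊕b3⊕b6⊕b7 = 0⊕1⊕0⊕0 = 1
s4: b4⊕b5⊕b6⊕b7 = 0⊕1⊕0⊕0 = 1
Syndrome (s4...s1) = 110 → position 6.
Overall parity (XOR of all 8 bits, including p0): 1⊕0⊕0⊕1⊕0⊕1⊕0⊕0 = 1
Overall=1, syndrome position=6 → single-bit error at position 6.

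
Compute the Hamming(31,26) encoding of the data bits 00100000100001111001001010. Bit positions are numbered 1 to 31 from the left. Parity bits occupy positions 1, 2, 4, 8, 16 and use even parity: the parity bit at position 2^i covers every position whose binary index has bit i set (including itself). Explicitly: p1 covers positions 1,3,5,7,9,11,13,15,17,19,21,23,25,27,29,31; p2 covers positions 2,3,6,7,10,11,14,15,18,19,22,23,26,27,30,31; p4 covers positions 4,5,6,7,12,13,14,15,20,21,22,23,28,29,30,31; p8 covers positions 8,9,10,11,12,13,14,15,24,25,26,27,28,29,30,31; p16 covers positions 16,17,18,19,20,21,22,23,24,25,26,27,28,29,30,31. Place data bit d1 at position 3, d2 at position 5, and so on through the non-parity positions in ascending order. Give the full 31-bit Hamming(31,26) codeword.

Place data bits at non-power-of-two positions: b3=0, b5=0, b6=1, b7=0, b9=0, b10=0, b11=0, b12=0, b13=1, b14=0, b15=0, b17=0, b18=0, b19=1, b20=1, b21=1, b22=1, b23=0, b24=0, b25=1, b26=0, b27=0, b28=1, b29=0, b30=1, b31=0.
p1 = XOR of data positions {3,5,7,9,11,13,15,17,19,21,23,25,27,29,31} = 0⊕0⊕0⊕0⊕0⊕1⊕0⊕0⊕1⊕1⊕0⊕1⊕0⊕0⊕0 = 0
p2 = XOR of data positions {3,6,7,10,11,14,15,18,19,22,23,26,27,30,31} = 0⊕1⊕0⊕0⊕0⊕0⊕0⊕0⊕1⊕1⊕0⊕0⊕0⊕1⊕0 = 0
p4 = XOR of data positions {5,6,7,12,13,14,15,20,21,22,23,28,29,30,31} = 0⊕1⊕0⊕0⊕1⊕0⊕0⊕1⊕1⊕1⊕0⊕1⊕0⊕1⊕0 = 1
p8 = XOR of data positions {9,10,11,12,13,14,15,24,25,26,27,28,29,30,31} = 0⊕0⊕0⊕0⊕1⊕0⊕0⊕0⊕1⊕0⊕0⊕1⊕0⊕1⊕0 = 0
p16 = XOR of data positions {17,18,19,20,21,22,23,24,25,26,27,28,29,30,31} = 0⊕0⊕1⊕1⊕1⊕1⊕0⊕0⊕1⊕0⊕0⊕1⊕0⊕1⊕0 = 1
Codeword b1..b31 = 0001010000001001001111001001010

0001010000001001001111001001010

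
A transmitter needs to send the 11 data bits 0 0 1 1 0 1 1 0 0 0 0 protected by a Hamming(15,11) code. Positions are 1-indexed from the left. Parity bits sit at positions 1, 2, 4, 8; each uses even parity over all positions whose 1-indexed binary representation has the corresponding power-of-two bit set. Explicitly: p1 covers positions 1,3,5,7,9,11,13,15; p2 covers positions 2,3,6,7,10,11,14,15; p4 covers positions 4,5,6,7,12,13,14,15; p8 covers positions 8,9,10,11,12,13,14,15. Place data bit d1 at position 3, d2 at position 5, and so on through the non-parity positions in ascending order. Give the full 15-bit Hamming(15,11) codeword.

000001100110000

Place data bits at non-power-of-two positions: b3=0, b5=0, b6=1, b7=1, b9=0, b10=1, b11=1, b12=0, b13=0, b14=0, b15=0.
p1 = XOR of data positions {3,5,7,9,11,13,15} = 0⊕0⊕1⊕0⊕1⊕0⊕0 = 0
p2 = XOR of data positions {3,6,7,10,11,14,15} = 0⊕1⊕1⊕1⊕1⊕0⊕0 = 0
p4 = XOR of data positions {5,6,7,12,13,14,15} = 0⊕1⊕1⊕0⊕0⊕0⊕0 = 0
p8 = XOR of data positions {9,10,11,12,13,14,15} = 0⊕1⊕1⊕0⊕0⊕0⊕0 = 0
Codeword b1..b15 = 000001100110000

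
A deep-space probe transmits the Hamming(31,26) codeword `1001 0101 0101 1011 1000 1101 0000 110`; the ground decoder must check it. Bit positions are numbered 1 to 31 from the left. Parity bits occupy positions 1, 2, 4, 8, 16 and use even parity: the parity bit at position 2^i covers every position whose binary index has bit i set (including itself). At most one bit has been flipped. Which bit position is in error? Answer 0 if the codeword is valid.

22

s1: b1⊕b3⊕b5⊕b7⊕b9⊕b11⊕b13⊕b15⊕b17⊕b19⊕b21⊕b23⊕b25⊕b27⊕b29⊕b31 = 1⊕0⊕0⊕0⊕0⊕0⊕1⊕1⊕1⊕0⊕1⊕0⊕0⊕0⊕1⊕0 = 0
s2: b2⊕b3⊕b6⊕b7⊕b10⊕b11⊕b14⊕b15⊕b18⊕b19⊕b22⊕b23⊕b26⊕b27⊕b30⊕b31 = 0⊕0⊕1⊕0⊕1⊕0⊕0⊕1⊕0⊕0⊕1⊕0⊕0⊕0⊕1⊕0 = 1
s4: b4⊕b5⊕b6⊕b7⊕b12⊕b13⊕b14⊕b15⊕b20⊕b21⊕b22⊕b23⊕b28⊕b29⊕b30⊕b31 = 1⊕0⊕1⊕0⊕1⊕1⊕0⊕1⊕0⊕1⊕1⊕0⊕0⊕1⊕1⊕0 = 1
s8: b8⊕b9⊕b10⊕b11⊕b12⊕b13⊕b14⊕b15⊕b24⊕b25⊕b26⊕b27⊕b28⊕b29⊕b30⊕b31 = 1⊕0⊕1⊕0⊕1⊕1⊕0⊕1⊕1⊕0⊕0⊕0⊕0⊕1⊕1⊕0 = 0
s16: b16⊕b17⊕b18⊕b19⊕b20⊕b21⊕b22⊕b23⊕b24⊕b25⊕b26⊕b27⊕b28⊕b29⊕b30⊕b31 = 1⊕1⊕0⊕0⊕0⊕1⊕1⊕0⊕1⊕0⊕0⊕0⊕0⊕1⊕1⊕0 = 1
Syndrome (s16...s1) = 10110 → position 22.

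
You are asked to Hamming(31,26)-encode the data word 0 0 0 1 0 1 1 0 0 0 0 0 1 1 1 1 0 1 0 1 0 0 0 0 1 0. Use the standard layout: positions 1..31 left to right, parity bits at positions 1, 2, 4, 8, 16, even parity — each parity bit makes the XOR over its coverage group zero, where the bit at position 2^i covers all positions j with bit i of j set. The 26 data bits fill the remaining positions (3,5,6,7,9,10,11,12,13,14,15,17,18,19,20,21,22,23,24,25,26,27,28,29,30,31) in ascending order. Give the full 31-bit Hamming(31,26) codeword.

0101001001100001011110101000010

Place data bits at non-power-of-two positions: b3=0, b5=0, b6=0, b7=1, b9=0, b10=1, b11=1, b12=0, b13=0, b14=0, b15=0, b17=0, b18=1, b19=1, b20=1, b21=1, b22=0, b23=1, b24=0, b25=1, b26=0, b27=0, b28=0, b29=0, b30=1, b31=0.
p1 = XOR of data positions {3,5,7,9,11,13,15,17,19,21,23,25,27,29,31} = 0⊕0⊕1⊕0⊕1⊕0⊕0⊕0⊕1⊕1⊕1⊕1⊕0⊕0⊕0 = 0
p2 = XOR of data positions {3,6,7,10,11,14,15,18,19,22,23,26,27,30,31} = 0⊕0⊕1⊕1⊕1⊕0⊕0⊕1⊕1⊕0⊕1⊕0⊕0⊕1⊕0 = 1
p4 = XOR of data positions {5,6,7,12,13,14,15,20,21,22,23,28,29,30,31} = 0⊕0⊕1⊕0⊕0⊕0⊕0⊕1⊕1⊕0⊕1⊕0⊕0⊕1⊕0 = 1
p8 = XOR of data positions {9,10,11,12,13,14,15,24,25,26,27,28,29,30,31} = 0⊕1⊕1⊕0⊕0⊕0⊕0⊕0⊕1⊕0⊕0⊕0⊕0⊕1⊕0 = 0
p16 = XOR of data positions {17,18,19,20,21,22,23,24,25,26,27,28,29,30,31} = 0⊕1⊕1⊕1⊕1⊕0⊕1⊕0⊕1⊕0⊕0⊕0⊕0⊕1⊕0 = 1
Codeword b1..b31 = 0101001001100001011110101000010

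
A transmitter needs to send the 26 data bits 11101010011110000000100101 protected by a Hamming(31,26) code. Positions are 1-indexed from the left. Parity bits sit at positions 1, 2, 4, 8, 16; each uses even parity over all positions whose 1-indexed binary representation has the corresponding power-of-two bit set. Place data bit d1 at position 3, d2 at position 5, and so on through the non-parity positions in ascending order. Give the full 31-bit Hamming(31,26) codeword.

0010110110100111110000000100101

Place data bits at non-power-of-two positions: b3=1, b5=1, b6=1, b7=0, b9=1, b10=0, b11=1, b12=0, b13=0, b14=1, b15=1, b17=1, b18=1, b19=0, b20=0, b21=0, b22=0, b23=0, b24=0, b25=0, b26=1, b27=0, b28=0, b29=1, b30=0, b31=1.
p1 = XOR of data positions {3,5,7,9,11,13,15,17,19,21,23,25,27,29,31} = 1⊕1⊕0⊕1⊕1⊕0⊕1⊕1⊕0⊕0⊕0⊕0⊕0⊕1⊕1 = 0
p2 = XOR of data positions {3,6,7,10,11,14,15,18,19,22,23,26,27,30,31} = 1⊕1⊕0⊕0⊕1⊕1⊕1⊕1⊕0⊕0⊕0⊕1⊕0⊕0⊕1 = 0
p4 = XOR of data positions {5,6,7,12,13,14,15,20,21,22,23,28,29,30,31} = 1⊕1⊕0⊕0⊕0⊕1⊕1⊕0⊕0⊕0⊕0⊕0⊕1⊕0⊕1 = 0
p8 = XOR of data positions {9,10,11,12,13,14,15,24,25,26,27,28,29,30,31} = 1⊕0⊕1⊕0⊕0⊕1⊕1⊕0⊕0⊕1⊕0⊕0⊕1⊕0⊕1 = 1
p16 = XOR of data positions {17,18,19,20,21,22,23,24,25,26,27,28,29,30,31} = 1⊕1⊕0⊕0⊕0⊕0⊕0⊕0⊕0⊕1⊕0⊕0⊕1⊕0⊕1 = 1
Codeword b1..b31 = 0010110110100111110000000100101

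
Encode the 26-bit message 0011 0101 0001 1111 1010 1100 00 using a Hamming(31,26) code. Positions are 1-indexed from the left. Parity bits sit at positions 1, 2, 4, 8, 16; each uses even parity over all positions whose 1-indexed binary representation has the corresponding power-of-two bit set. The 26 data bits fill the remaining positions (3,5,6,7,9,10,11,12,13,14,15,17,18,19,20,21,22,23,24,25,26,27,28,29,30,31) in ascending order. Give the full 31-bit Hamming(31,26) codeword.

Place data bits at non-power-of-two positions: b3=0, b5=0, b6=1, b7=1, b9=0, b10=1, b11=0, b12=1, b13=0, b14=0, b15=0, b17=1, b18=1, b19=1, b20=1, b21=1, b22=1, b23=0, b24=1, b25=0, b26=1, b27=1, b28=0, b29=0, b30=0, b31=0.
p1 = XOR of data positions {3,5,7,9,11,13,15,17,19,21,23,25,27,29,31} = 0⊕0⊕1⊕0⊕0⊕0⊕0⊕1⊕1⊕1⊕0⊕0⊕1⊕0⊕0 = 1
p2 = XOR of data positions {3,6,7,10,11,14,15,18,19,22,23,26,27,30,31} = 0⊕1⊕1⊕1⊕0⊕0⊕0⊕1⊕1⊕1⊕0⊕1⊕1⊕0⊕0 = 0
p4 = XOR of data positions {5,6,7,12,13,14,15,20,21,22,23,28,29,30,31} = 0⊕1⊕1⊕1⊕0⊕0⊕0⊕1⊕1⊕1⊕0⊕0⊕0⊕0⊕0 = 0
p8 = XOR of data positions {9,10,11,12,13,14,15,24,25,26,27,28,29,30,31} = 0⊕1⊕0⊕1⊕0⊕0⊕0⊕1⊕0⊕1⊕1⊕0⊕0⊕0⊕0 = 1
p16 = XOR of data positions {17,18,19,20,21,22,23,24,25,26,27,28,29,30,31} = 1⊕1⊕1⊕1⊕1⊕1⊕0⊕1⊕0⊕1⊕1⊕0⊕0⊕0⊕0 = 1
Codeword b1..b31 = 1000011101010001111111010110000

1000011101010001111111010110000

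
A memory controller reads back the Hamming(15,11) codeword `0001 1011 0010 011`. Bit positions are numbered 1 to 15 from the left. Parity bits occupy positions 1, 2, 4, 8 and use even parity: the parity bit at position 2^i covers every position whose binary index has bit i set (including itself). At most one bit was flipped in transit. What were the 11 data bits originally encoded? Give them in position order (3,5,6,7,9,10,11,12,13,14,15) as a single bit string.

s1: b1⊕b3⊕b5⊕b7⊕b9⊕b11⊕b13⊕b15 = 0⊕0⊕1⊕1⊕0⊕1⊕0⊕1 = 0
s2: b2⊕b3⊕b6⊕b7⊕b10⊕b11⊕b14⊕b15 = 0⊕0⊕0⊕1⊕0⊕1⊕1⊕1 = 0
s4: b4⊕b5⊕b6⊕b7⊕b12⊕b13⊕b14⊕b15 = 1⊕1⊕0⊕1⊕0⊕0⊕1⊕1 = 1
s8: b8⊕b9⊕b10⊕b11⊕b12⊕b13⊕b14⊕b15 = 1⊕0⊕0⊕1⊕0⊕0⊕1⊕1 = 0
Syndrome (s8...s1) = 0100 → position 4.
Flip bit 4: corrected codeword = 000010110010011
Data bits at positions 3,5,6,7,9,10,11,12,13,14,15: 01010010011

01010010011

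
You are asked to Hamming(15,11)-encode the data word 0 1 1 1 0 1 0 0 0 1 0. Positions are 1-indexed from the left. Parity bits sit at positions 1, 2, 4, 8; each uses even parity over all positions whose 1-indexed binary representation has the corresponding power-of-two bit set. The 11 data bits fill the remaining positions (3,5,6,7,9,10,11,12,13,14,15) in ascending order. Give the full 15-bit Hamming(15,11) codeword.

Place data bits at non-power-of-two positions: b3=0, b5=1, b6=1, b7=1, b9=0, b10=1, b11=0, b12=0, b13=0, b14=1, b15=0.
p1 = XOR of data positions {3,5,7,9,11,13,15} = 0⊕1⊕1⊕0⊕0⊕0⊕0 = 0
p2 = XOR of data positions {3,6,7,10,11,14,15} = 0⊕1⊕1⊕1⊕0⊕1⊕0 = 0
p4 = XOR of data positions {5,6,7,12,13,14,15} = 1⊕1⊕1⊕0⊕0⊕1⊕0 = 0
p8 = XOR of data positions {9,10,11,12,13,14,15} = 0⊕1⊕0⊕0⊕0⊕1⊕0 = 0
Codeword b1..b15 = 000011100100010

000011100100010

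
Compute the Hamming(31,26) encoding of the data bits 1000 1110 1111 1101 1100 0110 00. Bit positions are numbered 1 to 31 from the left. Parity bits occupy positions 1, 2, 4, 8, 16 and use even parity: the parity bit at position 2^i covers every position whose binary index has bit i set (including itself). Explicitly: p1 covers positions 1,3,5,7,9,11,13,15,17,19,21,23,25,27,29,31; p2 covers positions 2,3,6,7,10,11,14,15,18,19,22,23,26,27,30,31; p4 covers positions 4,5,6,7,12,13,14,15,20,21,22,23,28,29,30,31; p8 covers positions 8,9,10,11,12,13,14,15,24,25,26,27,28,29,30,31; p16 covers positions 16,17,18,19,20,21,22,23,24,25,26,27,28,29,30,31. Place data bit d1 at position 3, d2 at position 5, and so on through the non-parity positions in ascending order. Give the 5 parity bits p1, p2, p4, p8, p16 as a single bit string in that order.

00100

Place data bits at non-power-of-two positions: b3=1, b5=0, b6=0, b7=0, b9=1, b10=1, b11=1, b12=0, b13=1, b14=1, b15=1, b17=1, b18=1, b19=1, b20=0, b21=1, b22=1, b23=1, b24=0, b25=0, b26=0, b27=1, b28=1, b29=0, b30=0, b31=0.
p1 = XOR of data positions {3,5,7,9,11,13,15,17,19,21,23,25,27,29,31} = 1⊕0⊕0⊕1⊕1⊕1⊕1⊕1⊕1⊕1⊕1⊕0⊕1⊕0⊕0 = 0
p2 = XOR of data positions {3,6,7,10,11,14,15,18,19,22,23,26,27,30,31} = 1⊕0⊕0⊕1⊕1⊕1⊕1⊕1⊕1⊕1⊕1⊕0⊕1⊕0⊕0 = 0
p4 = XOR of data positions {5,6,7,12,13,14,15,20,21,22,23,28,29,30,31} = 0⊕0⊕0⊕0⊕1⊕1⊕1⊕0⊕1⊕1⊕1⊕1⊕0⊕0⊕0 = 1
p8 = XOR of data positions {9,10,11,12,13,14,15,24,25,26,27,28,29,30,31} = 1⊕1⊕1⊕0⊕1⊕1⊕1⊕0⊕0⊕0⊕1⊕1⊕0⊕0⊕0 = 0
p16 = XOR of data positions {17,18,19,20,21,22,23,24,25,26,27,28,29,30,31} = 1⊕1⊕1⊕0⊕1⊕1⊕1⊕0⊕0⊕0⊕1⊕1⊕0⊕0⊕0 = 0
Parity bits p1,p2,p4,p8,p16 = 00100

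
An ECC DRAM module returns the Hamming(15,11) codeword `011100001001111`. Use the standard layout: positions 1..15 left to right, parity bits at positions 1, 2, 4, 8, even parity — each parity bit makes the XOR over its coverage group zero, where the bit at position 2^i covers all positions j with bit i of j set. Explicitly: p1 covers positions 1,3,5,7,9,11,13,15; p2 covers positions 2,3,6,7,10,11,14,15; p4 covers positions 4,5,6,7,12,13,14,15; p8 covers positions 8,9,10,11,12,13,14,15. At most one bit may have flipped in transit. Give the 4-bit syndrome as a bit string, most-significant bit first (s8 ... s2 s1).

s1: b1⊕b3⊕b5⊕b7⊕b9⊕b11⊕b13⊕b15 = 0⊕1⊕0⊕0⊕1⊕0⊕1⊕1 = 0
s2: b2⊕b3⊕b6⊕b7⊕b10⊕b11⊕b14⊕b15 = 1⊕1⊕0⊕0⊕0⊕0⊕1⊕1 = 0
s4: b4⊕b5⊕b6⊕b7⊕b12⊕b13⊕b14⊕b15 = 1⊕0⊕0⊕0⊕1⊕1⊕1⊕1 = 1
s8: b8⊕b9⊕b10⊕b11⊕b12⊕b13⊕b14⊕b15 = 0⊕1⊕0⊕0⊕1⊕1⊕1⊕1 = 1
Syndrome (s8...s1) = 1100 → position 12.

1100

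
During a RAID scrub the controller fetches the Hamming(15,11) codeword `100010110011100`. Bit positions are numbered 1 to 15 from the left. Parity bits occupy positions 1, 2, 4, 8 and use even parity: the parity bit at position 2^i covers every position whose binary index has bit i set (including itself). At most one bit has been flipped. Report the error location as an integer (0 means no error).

s1: b1⊕b3⊕b5⊕b7⊕b9⊕b11⊕b13⊕b15 = 1⊕0⊕1⊕1⊕0⊕1⊕1⊕0 = 1
s2: b2⊕b3⊕b6⊕b7⊕b10⊕b11⊕b14⊕b15 = 0⊕0⊕0⊕1⊕0⊕1⊕0⊕0 = 0
s4: b4⊕b5⊕b6⊕b7⊕b12⊕b13⊕b14⊕b15 = 0⊕1⊕0⊕1⊕1⊕1⊕0⊕0 = 0
s8: b8⊕b9⊕b10⊕b11⊕b12⊕b13⊕b14⊕b15 = 1⊕0⊕0⊕1⊕1⊕1⊕0⊕0 = 0
Syndrome (s8...s1) = 0001 → position 1.

1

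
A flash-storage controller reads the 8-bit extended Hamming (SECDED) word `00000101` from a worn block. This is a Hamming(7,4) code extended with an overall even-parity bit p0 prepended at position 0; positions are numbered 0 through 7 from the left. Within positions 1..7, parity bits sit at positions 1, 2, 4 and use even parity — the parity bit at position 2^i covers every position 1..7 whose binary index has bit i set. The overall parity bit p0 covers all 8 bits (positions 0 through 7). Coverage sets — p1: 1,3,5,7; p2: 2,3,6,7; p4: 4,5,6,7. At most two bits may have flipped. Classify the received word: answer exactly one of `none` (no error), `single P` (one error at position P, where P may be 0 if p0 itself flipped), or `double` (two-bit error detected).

s1: b1⊕b3⊕b5⊕b7 = 0⊕0⊕1⊕1 = 0
s2: b2⊕b3⊕b6⊕b7 = 0⊕0⊕0⊕1 = 1
s4: b4⊕b5⊕b6⊕b7 = 0⊕1⊕0⊕1 = 0
Syndrome (s4...s1) = 010 → position 2.
Overall parity (XOR of all 8 bits, including p0): 0⊕0⊕0⊕0⊕0⊕1⊕0⊕1 = 0
Overall=0, syndrome position=2 → double-bit error detected (uncorrectable).

double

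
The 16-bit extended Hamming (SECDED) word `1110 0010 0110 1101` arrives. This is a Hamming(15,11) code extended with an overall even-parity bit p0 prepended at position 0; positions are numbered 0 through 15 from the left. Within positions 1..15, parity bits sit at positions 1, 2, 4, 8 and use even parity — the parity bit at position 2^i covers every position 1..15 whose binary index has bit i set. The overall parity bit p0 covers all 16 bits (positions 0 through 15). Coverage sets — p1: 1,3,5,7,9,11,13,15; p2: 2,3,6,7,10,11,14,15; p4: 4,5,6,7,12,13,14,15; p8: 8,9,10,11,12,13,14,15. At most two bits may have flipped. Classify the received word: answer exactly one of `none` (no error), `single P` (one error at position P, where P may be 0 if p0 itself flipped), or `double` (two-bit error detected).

s1: b1⊕b3⊕b5⊕b7⊕b9⊕b11⊕b13⊕b15 = 1⊕0⊕0⊕0⊕1⊕0⊕1⊕1 = 0
s2: b2⊕b3⊕b6⊕b7⊕b10⊕b11⊕b14⊕b15 = 1⊕0⊕1⊕0⊕1⊕0⊕0⊕1 = 0
s4: b4⊕b5⊕b6⊕b7⊕b12⊕b13⊕b14⊕b15 = 0⊕0⊕1⊕0⊕1⊕1⊕0⊕1 = 0
s8: b8⊕b9⊕b10⊕b11⊕b12⊕b13⊕b14⊕b15 = 0⊕1⊕1⊕0⊕1⊕1⊕0⊕1 = 1
Syndrome (s8...s1) = 1000 → position 8.
Overall parity (XOR of all 16 bits, including p0): 1⊕1⊕1⊕0⊕0⊕0⊕1⊕0⊕0⊕1⊕1⊕0⊕1⊕1⊕0⊕1 = 1
Overall=1, syndrome position=8 → single-bit error at position 8.

single 8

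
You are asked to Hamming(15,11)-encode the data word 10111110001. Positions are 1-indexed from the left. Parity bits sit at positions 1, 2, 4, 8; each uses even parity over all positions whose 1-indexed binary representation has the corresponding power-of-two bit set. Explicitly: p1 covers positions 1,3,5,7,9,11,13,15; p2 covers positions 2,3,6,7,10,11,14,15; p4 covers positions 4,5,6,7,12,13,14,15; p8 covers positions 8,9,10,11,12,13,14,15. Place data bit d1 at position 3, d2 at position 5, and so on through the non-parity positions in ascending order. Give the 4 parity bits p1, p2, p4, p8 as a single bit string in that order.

1010

Place data bits at non-power-of-two positions: b3=1, b5=0, b6=1, b7=1, b9=1, b10=1, b11=1, b12=0, b13=0, b14=0, b15=1.
p1 = XOR of data positions {3,5,7,9,11,13,15} = 1⊕0⊕1⊕1⊕1⊕0⊕1 = 1
p2 = XOR of data positions {3,6,7,10,11,14,15} = 1⊕1⊕1⊕1⊕1⊕0⊕1 = 0
p4 = XOR of data positions {5,6,7,12,13,14,15} = 0⊕1⊕1⊕0⊕0⊕0⊕1 = 1
p8 = XOR of data positions {9,10,11,12,13,14,15} = 1⊕1⊕1⊕0⊕0⊕0⊕1 = 0
Parity bits p1,p2,p4,p8 = 1010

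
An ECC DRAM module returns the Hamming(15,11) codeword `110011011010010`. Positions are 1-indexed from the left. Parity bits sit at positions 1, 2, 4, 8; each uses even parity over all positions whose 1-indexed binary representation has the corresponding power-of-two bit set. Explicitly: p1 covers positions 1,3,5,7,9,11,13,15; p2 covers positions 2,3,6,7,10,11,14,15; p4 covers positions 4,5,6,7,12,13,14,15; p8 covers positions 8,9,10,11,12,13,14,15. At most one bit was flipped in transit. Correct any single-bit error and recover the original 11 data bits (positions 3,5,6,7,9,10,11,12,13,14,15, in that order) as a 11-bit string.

s1: b1⊕b3⊕b5⊕b7⊕b9⊕b11⊕b13⊕b15 = 1⊕0⊕1⊕0⊕1⊕1⊕0⊕0 = 0
s2: b2⊕b3⊕b6⊕b7⊕b10⊕b11⊕b14⊕b15 = 1⊕0⊕1⊕0⊕0⊕1⊕1⊕0 = 0
s4: b4⊕b5⊕b6⊕b7⊕b12⊕b13⊕b14⊕b15 = 0⊕1⊕1⊕0⊕0⊕0⊕1⊕0 = 1
s8: b8⊕b9⊕b10⊕b11⊕b12⊕b13⊕b14⊕b15 = 1⊕1⊕0⊕1⊕0⊕0⊕1⊕0 = 0
Syndrome (s8...s1) = 0100 → position 4.
Flip bit 4: corrected codeword = 110111011010010
Data bits at positions 3,5,6,7,9,10,11,12,13,14,15: 01101010010

01101010010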